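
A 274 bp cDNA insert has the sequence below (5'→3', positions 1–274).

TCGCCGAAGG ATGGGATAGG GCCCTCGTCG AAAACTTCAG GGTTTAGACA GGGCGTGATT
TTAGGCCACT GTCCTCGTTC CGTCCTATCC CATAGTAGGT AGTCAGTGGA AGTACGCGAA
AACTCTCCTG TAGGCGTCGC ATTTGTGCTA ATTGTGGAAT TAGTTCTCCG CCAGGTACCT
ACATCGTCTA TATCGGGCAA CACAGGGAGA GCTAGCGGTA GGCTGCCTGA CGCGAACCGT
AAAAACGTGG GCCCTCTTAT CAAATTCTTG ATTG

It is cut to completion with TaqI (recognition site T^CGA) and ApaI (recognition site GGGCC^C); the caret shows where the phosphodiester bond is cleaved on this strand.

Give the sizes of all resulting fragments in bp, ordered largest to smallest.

The TaqI site (TCGA) starts at position 28.
TaqI cuts after the first base of each site, so after position 28.
ApaI sites (GGGCCC) start at positions 19, 249.
ApaI cuts after base 5 of each site (before the last base), so after positions 23, 253.
Combined cut positions: 23, 28, 253.
Linear molecule, 3 cuts → 4 fragments:
  1–23 → 23 bp
  24–28 → 5 bp
  29–253 → 225 bp
  254–274 → 21 bp
Sorted largest to smallest: 225, 23, 21, 5 bp.

225, 23, 21, 5 bp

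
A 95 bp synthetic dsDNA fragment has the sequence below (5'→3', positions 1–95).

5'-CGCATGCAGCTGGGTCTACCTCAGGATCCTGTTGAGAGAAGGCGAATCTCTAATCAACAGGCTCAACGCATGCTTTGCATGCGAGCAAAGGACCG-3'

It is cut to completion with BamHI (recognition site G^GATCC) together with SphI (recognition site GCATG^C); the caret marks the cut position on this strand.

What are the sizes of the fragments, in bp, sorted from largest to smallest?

The BamHI site (GGATCC) starts at position 24.
BamHI cuts after the first base of each site, so after position 24.
SphI sites (GCATGC) start at positions 2, 68, 77.
SphI cuts after base 5 of each site (before the last base), so after positions 6, 72, 81.
Combined cut positions: 6, 24, 72, 81.
Linear molecule, 4 cuts → 5 fragments:
  1–6 → 6 bp
  7–24 → 18 bp
  25–72 → 48 bp
  73–81 → 9 bp
  82–95 → 14 bp
Sorted largest to smallest: 48, 18, 14, 9, 6 bp.

48, 18, 14, 9, 6 bp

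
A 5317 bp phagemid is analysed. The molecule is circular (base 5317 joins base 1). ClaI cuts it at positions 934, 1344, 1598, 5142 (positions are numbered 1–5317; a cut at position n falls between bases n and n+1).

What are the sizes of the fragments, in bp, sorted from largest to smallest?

Circular molecule, 4 cuts → 4 fragments:
  1344 − 934 = 410 bp
  1598 − 1344 = 254 bp
  5142 − 1598 = 3544 bp
  wrap: 5317 − 5142 + 934 = 1109 bp
Sorted largest to smallest: 3544, 1109, 410, 254 bp.

3544, 1109, 410, 254 bp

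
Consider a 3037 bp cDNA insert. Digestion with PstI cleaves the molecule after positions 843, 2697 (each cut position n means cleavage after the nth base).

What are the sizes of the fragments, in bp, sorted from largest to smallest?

Linear molecule, 2 cuts → 3 fragments:
  843 − 0 = 843 bp
  2697 − 843 = 1854 bp
  3037 − 2697 = 340 bp
Sorted largest to smallest: 1854, 843, 340 bp.

1854, 843, 340 bp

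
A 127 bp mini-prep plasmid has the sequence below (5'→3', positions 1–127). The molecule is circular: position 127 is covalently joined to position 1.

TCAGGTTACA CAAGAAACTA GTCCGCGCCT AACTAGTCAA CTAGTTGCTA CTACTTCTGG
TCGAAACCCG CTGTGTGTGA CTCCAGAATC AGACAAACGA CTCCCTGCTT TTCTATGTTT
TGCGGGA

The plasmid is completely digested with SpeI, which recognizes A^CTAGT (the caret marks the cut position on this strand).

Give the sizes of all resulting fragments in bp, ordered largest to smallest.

SpeI sites (ACTAGT) start at positions 17, 32, 40.
SpeI cuts after the first base of each site, so after positions 17, 32, 40.
Circular molecule, 3 cuts → 3 fragments:
  18–32 → 15 bp
  33–40 → 8 bp
  41–127 then 1–17 → 87 + 17 = 104 bp
Sorted largest to smallest: 104, 15, 8 bp.

104, 15, 8 bp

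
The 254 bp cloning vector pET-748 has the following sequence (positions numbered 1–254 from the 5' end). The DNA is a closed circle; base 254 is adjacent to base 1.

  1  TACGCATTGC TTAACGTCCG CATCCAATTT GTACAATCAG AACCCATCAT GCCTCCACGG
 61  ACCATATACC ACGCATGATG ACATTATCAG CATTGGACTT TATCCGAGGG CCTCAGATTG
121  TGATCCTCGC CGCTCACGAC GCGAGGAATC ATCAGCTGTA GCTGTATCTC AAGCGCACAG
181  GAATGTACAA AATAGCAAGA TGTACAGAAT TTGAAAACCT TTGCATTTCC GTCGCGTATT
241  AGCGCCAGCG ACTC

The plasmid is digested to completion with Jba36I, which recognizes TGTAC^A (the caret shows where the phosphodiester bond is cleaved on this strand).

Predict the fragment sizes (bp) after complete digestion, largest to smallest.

154, 83, 17 bp

Jba36I sites (TGTACA) start at positions 30, 184, 201.
Jba36I cuts after base 5 of each site (before the last base), so after positions 34, 188, 205.
Circular molecule, 3 cuts → 3 fragments:
  35–188 → 154 bp
  189–205 → 17 bp
  206–254 then 1–34 → 49 + 34 = 83 bp
Sorted largest to smallest: 154, 83, 17 bp.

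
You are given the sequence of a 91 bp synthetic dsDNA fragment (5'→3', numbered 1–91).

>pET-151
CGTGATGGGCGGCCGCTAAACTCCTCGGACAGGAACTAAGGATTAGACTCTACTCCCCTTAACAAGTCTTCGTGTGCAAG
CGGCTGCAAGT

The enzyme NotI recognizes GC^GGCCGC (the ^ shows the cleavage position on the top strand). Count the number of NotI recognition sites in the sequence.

GCGGCCGC occurs starting at position 9.
NotI cuts at 1 site.

1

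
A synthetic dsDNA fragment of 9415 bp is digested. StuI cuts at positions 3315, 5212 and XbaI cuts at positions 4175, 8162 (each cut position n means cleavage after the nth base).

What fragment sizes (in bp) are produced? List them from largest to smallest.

3315, 2950, 1253, 1037, 860 bp

Combined cut positions (sorted): 3315, 4175, 5212, 8162.
Linear molecule, 4 cuts → 5 fragments:
  3315 − 0 = 3315 bp
  4175 − 3315 = 860 bp
  5212 − 4175 = 1037 bp
  8162 − 5212 = 2950 bp
  9415 − 8162 = 1253 bp
Sorted largest to smallest: 3315, 2950, 1253, 1037, 860 bp.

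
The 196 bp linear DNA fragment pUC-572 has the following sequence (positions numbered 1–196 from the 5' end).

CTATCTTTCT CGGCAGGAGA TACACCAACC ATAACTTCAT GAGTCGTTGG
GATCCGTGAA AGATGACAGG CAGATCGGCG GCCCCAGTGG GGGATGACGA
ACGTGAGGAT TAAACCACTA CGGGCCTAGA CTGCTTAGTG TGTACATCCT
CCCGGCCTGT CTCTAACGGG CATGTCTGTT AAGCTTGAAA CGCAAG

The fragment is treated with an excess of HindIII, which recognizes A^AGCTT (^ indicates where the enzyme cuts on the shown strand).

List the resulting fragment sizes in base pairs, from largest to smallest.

181, 15 bp

The HindIII site (AAGCTT) starts at position 181.
HindIII cuts after the first base of each site, so after position 181.
Linear molecule, 1 cut → 2 fragments:
  1–181 → 181 bp
  182–196 → 15 bp
Sorted largest to smallest: 181, 15 bp.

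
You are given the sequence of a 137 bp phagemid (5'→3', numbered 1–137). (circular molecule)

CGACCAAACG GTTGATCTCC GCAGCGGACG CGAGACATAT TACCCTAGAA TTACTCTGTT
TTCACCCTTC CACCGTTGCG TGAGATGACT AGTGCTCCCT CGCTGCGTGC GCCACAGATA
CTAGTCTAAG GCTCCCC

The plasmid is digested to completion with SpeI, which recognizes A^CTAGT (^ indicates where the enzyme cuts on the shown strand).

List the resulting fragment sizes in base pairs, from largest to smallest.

SpeI sites (ACTAGT) start at positions 88, 120.
SpeI cuts after the first base of each site, so after positions 88, 120.
Circular molecule, 2 cuts → 2 fragments:
  89–120 → 32 bp
  121–137 then 1–88 → 17 + 88 = 105 bp
Sorted largest to smallest: 105, 32 bp.

105, 32 bp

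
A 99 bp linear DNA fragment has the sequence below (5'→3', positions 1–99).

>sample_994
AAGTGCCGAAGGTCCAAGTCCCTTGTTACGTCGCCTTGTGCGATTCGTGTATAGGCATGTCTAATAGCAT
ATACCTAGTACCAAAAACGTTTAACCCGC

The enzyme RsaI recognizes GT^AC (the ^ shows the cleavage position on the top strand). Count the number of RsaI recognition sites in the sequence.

GTAC occurs starting at position 78.
RsaI cuts at 1 site.

1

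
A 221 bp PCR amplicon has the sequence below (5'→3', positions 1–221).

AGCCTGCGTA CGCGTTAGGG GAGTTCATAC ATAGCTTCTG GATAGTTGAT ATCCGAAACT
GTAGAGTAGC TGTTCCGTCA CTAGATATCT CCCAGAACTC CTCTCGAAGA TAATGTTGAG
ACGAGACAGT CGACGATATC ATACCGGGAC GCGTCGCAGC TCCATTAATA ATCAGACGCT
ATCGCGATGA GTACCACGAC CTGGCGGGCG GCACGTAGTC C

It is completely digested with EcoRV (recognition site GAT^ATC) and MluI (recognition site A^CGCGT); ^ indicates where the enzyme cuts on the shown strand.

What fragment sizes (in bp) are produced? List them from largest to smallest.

EcoRV sites (GATATC) start at positions 48, 84, 135.
EcoRV cuts after base 3 of each site, so after positions 50, 86, 137.
MluI sites (ACGCGT) start at positions 10, 149.
MluI cuts after the first base of each site, so after positions 10, 149.
Combined cut positions: 10, 50, 86, 137, 149.
Linear molecule, 5 cuts → 6 fragments:
  1–10 → 10 bp
  11–50 → 40 bp
  51–86 → 36 bp
  87–137 → 51 bp
  138–149 → 12 bp
  150–221 → 72 bp
Sorted largest to smallest: 72, 51, 40, 36, 12, 10 bp.

72, 51, 40, 36, 12, 10 bp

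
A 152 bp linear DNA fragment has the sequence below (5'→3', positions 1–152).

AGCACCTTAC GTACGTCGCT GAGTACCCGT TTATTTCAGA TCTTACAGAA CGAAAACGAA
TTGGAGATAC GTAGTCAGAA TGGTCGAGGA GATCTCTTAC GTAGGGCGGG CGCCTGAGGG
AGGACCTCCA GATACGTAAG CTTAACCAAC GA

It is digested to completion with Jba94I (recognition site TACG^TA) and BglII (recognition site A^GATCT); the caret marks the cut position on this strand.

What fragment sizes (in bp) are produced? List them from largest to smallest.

35, 33, 27, 19, 16, 11, 11 bp

Jba94I sites (TACGTA) start at positions 8, 68, 98, 133.
Jba94I cuts after base 4 of each site, so after positions 11, 71, 101, 136.
BglII sites (AGATCT) start at positions 38, 90.
BglII cuts after the first base of each site, so after positions 38, 90.
Combined cut positions: 11, 38, 71, 90, 101, 136.
Linear molecule, 6 cuts → 7 fragments:
  1–11 → 11 bp
  12–38 → 27 bp
  39–71 → 33 bp
  72–90 → 19 bp
  91–101 → 11 bp
  102–136 → 35 bp
  137–152 → 16 bp
Sorted largest to smallest: 35, 33, 27, 19, 16, 11, 11 bp.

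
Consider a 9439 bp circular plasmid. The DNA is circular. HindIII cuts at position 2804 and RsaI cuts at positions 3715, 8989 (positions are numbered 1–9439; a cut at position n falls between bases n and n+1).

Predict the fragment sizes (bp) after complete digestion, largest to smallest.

5274, 3254, 911 bp

Combined cut positions (sorted): 2804, 3715, 8989.
Circular molecule, 3 cuts → 3 fragments:
  3715 − 2804 = 911 bp
  8989 − 3715 = 5274 bp
  wrap: 9439 − 8989 + 2804 = 3254 bp
Sorted largest to smallest: 5274, 3254, 911 bp.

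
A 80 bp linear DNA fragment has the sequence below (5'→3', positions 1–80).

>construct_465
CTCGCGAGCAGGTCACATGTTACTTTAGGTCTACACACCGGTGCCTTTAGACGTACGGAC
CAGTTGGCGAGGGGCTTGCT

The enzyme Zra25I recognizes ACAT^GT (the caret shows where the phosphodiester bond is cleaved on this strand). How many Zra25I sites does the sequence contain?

1

ACATGT occurs starting at position 15.
Zra25I cuts at 1 site.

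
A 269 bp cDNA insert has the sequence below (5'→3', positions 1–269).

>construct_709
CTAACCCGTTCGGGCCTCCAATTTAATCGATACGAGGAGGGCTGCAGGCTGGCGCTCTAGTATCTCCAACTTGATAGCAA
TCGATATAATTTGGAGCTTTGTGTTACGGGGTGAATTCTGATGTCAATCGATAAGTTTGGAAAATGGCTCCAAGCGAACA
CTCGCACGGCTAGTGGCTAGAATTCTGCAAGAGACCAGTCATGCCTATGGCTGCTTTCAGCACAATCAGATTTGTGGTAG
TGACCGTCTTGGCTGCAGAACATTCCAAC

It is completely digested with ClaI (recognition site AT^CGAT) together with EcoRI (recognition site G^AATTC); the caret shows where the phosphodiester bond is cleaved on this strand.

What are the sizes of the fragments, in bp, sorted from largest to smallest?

ClaI sites (ATCGAT) start at positions 26, 80, 127.
ClaI cuts after base 2 of each site, so after positions 27, 81, 128.
EcoRI sites (GAATTC) start at positions 113, 180.
EcoRI cuts after the first base of each site, so after positions 113, 180.
Combined cut positions: 27, 81, 113, 128, 180.
Linear molecule, 5 cuts → 6 fragments:
  1–27 → 27 bp
  28–81 → 54 bp
  82–113 → 32 bp
  114–128 → 15 bp
  129–180 → 52 bp
  181–269 → 89 bp
Sorted largest to smallest: 89, 54, 52, 32, 27, 15 bp.

89, 54, 52, 32, 27, 15 bp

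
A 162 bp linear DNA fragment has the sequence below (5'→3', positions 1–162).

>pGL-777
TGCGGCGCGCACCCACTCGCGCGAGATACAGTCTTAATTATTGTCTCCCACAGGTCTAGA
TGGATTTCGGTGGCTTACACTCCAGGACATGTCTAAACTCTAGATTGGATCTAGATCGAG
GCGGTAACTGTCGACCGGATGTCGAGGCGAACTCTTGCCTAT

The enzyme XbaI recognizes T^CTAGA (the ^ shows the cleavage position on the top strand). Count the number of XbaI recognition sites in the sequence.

3

TCTAGA occurs starting at positions 55, 99, 110.
XbaI cuts at 3 sites.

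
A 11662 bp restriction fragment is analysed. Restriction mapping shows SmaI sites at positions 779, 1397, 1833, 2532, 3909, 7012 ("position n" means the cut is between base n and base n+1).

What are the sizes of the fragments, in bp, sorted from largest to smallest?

4650, 3103, 1377, 779, 699, 618, 436 bp

Linear molecule, 6 cuts → 7 fragments:
  779 − 0 = 779 bp
  1397 − 779 = 618 bp
  1833 − 1397 = 436 bp
  2532 − 1833 = 699 bp
  3909 − 2532 = 1377 bp
  7012 − 3909 = 3103 bp
  11662 − 7012 = 4650 bp
Sorted largest to smallest: 4650, 3103, 1377, 779, 699, 618, 436 bp.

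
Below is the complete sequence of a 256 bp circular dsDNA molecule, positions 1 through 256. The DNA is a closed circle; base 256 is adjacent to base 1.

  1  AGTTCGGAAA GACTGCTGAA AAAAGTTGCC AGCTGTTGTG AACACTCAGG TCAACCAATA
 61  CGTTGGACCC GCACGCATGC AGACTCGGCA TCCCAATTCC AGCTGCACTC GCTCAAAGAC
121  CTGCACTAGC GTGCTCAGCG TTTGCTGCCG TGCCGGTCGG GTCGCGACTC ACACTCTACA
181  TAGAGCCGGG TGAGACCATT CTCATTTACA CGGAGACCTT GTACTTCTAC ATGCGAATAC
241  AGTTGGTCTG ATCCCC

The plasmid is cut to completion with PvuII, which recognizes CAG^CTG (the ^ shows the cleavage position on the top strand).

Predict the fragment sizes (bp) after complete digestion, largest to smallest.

PvuII sites (CAGCTG) start at positions 30, 100.
PvuII cuts after base 3 of each site, so after positions 32, 102.
Circular molecule, 2 cuts → 2 fragments:
  33–102 → 70 bp
  103–256 then 1–32 → 154 + 32 = 186 bp
Sorted largest to smallest: 186, 70 bp.

186, 70 bp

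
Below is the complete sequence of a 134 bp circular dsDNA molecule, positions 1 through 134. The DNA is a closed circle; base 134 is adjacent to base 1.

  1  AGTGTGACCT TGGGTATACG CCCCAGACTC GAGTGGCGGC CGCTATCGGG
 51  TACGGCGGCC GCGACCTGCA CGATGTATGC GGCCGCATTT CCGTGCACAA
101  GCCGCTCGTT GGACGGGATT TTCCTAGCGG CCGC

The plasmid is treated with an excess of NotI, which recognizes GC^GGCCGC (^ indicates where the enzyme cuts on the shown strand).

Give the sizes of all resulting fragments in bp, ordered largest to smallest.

NotI sites (GCGGCCGC) start at positions 36, 55, 79, 127.
NotI cuts after base 2 of each site, so after positions 37, 56, 80, 128.
Circular molecule, 4 cuts → 4 fragments:
  38–56 → 19 bp
  57–80 → 24 bp
  81–128 → 48 bp
  129–134 then 1–37 → 6 + 37 = 43 bp
Sorted largest to smallest: 48, 43, 24, 19 bp.

48, 43, 24, 19 bp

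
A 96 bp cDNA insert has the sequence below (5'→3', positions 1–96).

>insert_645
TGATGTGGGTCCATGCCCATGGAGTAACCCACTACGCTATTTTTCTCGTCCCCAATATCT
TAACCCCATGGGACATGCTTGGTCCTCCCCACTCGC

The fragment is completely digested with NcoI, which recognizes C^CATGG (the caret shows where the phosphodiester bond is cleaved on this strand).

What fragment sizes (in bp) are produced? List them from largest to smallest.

NcoI sites (CCATGG) start at positions 17, 66.
NcoI cuts after the first base of each site, so after positions 17, 66.
Linear molecule, 2 cuts → 3 fragments:
  1–17 → 17 bp
  18–66 → 49 bp
  67–96 → 30 bp
Sorted largest to smallest: 49, 30, 17 bp.

49, 30, 17 bp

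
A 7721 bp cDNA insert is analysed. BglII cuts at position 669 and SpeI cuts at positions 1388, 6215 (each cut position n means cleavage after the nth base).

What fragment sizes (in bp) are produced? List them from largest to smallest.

Combined cut positions (sorted): 669, 1388, 6215.
Linear molecule, 3 cuts → 4 fragments:
  669 − 0 = 669 bp
  1388 − 669 = 719 bp
  6215 − 1388 = 4827 bp
  7721 − 6215 = 1506 bp
Sorted largest to smallest: 4827, 1506, 719, 669 bp.

4827, 1506, 719, 669 bp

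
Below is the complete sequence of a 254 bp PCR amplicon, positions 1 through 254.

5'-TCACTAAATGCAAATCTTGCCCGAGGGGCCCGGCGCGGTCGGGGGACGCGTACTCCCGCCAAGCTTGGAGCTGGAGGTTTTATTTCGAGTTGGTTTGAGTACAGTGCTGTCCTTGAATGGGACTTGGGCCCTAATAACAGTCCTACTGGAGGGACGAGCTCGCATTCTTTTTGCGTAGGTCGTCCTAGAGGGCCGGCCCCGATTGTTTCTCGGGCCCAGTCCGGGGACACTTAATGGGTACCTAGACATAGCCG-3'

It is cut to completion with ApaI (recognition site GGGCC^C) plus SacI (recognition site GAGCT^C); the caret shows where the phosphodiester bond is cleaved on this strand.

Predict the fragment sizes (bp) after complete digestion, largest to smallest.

100, 56, 38, 30, 30 bp

ApaI sites (GGGCCC) start at positions 26, 126, 212.
ApaI cuts after base 5 of each site (before the last base), so after positions 30, 130, 216.
The SacI site (GAGCTC) starts at position 156.
SacI cuts after base 5 of each site (before the last base), so after position 160.
Combined cut positions: 30, 130, 160, 216.
Linear molecule, 4 cuts → 5 fragments:
  1–30 → 30 bp
  31–130 → 100 bp
  131–160 → 30 bp
  161–216 → 56 bp
  217–254 → 38 bp
Sorted largest to smallest: 100, 56, 38, 30, 30 bp.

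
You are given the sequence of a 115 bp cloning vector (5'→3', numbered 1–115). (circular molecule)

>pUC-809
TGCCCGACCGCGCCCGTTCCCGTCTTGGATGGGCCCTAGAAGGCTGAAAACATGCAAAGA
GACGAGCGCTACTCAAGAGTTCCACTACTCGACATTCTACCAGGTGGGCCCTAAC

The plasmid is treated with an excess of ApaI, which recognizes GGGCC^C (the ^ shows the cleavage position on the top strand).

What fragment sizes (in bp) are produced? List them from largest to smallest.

75, 40 bp

ApaI sites (GGGCCC) start at positions 31, 106.
ApaI cuts after base 5 of each site (before the last base), so after positions 35, 110.
Circular molecule, 2 cuts → 2 fragments:
  36–110 → 75 bp
  111–115 then 1–35 → 5 + 35 = 40 bp
Sorted largest to smallest: 75, 40 bp.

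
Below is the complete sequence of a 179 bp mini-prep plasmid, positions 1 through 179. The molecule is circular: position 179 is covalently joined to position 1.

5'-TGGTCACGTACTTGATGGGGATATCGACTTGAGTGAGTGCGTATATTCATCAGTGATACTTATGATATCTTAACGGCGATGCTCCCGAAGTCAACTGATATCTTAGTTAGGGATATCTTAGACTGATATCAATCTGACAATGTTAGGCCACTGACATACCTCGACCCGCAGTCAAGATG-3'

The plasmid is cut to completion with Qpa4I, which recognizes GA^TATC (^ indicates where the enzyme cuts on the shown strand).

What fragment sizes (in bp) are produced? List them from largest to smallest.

74, 44, 33, 15, 13 bp

Qpa4I sites (GATATC) start at positions 20, 64, 97, 112, 125.
Qpa4I cuts after base 2 of each site, so after positions 21, 65, 98, 113, 126.
Circular molecule, 5 cuts → 5 fragments:
  22–65 → 44 bp
  66–98 → 33 bp
  99–113 → 15 bp
  114–126 → 13 bp
  127–179 then 1–21 → 53 + 21 = 74 bp
Sorted largest to smallest: 74, 44, 33, 15, 13 bp.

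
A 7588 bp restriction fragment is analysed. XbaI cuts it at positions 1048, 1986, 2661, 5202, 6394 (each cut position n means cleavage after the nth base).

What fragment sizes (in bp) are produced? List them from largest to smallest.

2541, 1194, 1192, 1048, 938, 675 bp

Linear molecule, 5 cuts → 6 fragments:
  1048 − 0 = 1048 bp
  1986 − 1048 = 938 bp
  2661 − 1986 = 675 bp
  5202 − 2661 = 2541 bp
  6394 − 5202 = 1192 bp
  7588 − 6394 = 1194 bp
Sorted largest to smallest: 2541, 1194, 1192, 1048, 938, 675 bp.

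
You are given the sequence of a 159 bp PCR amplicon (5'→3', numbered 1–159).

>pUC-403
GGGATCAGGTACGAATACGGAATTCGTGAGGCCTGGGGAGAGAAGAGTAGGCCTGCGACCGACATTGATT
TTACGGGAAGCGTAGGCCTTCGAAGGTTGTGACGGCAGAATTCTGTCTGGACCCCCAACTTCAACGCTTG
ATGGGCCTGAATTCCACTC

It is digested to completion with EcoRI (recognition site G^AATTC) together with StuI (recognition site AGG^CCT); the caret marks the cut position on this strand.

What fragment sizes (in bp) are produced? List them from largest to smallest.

41, 35, 22, 20, 20, 11, 10 bp

EcoRI sites (GAATTC) start at positions 20, 108, 149.
EcoRI cuts after the first base of each site, so after positions 20, 108, 149.
StuI sites (AGGCCT) start at positions 29, 49, 84.
StuI cuts after base 3 of each site, so after positions 31, 51, 86.
Combined cut positions: 20, 31, 51, 86, 108, 149.
Linear molecule, 6 cuts → 7 fragments:
  1–20 → 20 bp
  21–31 → 11 bp
  32–51 → 20 bp
  52–86 → 35 bp
  87–108 → 22 bp
  109–149 → 41 bp
  150–159 → 10 bp
Sorted largest to smallest: 41, 35, 22, 20, 20, 11, 10 bp.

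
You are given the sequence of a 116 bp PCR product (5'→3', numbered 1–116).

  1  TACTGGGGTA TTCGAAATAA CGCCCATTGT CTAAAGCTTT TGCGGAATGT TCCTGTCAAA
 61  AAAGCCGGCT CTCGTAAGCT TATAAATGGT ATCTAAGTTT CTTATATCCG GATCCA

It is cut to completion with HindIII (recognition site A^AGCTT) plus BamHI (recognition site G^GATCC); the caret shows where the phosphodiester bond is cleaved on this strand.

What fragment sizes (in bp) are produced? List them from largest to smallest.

42, 34, 34, 6 bp

HindIII sites (AAGCTT) start at positions 34, 76.
HindIII cuts after the first base of each site, so after positions 34, 76.
The BamHI site (GGATCC) starts at position 110.
BamHI cuts after the first base of each site, so after position 110.
Combined cut positions: 34, 76, 110.
Linear molecule, 3 cuts → 4 fragments:
  1–34 → 34 bp
  35–76 → 42 bp
  77–110 → 34 bp
  111–116 → 6 bp
Sorted largest to smallest: 42, 34, 34, 6 bp.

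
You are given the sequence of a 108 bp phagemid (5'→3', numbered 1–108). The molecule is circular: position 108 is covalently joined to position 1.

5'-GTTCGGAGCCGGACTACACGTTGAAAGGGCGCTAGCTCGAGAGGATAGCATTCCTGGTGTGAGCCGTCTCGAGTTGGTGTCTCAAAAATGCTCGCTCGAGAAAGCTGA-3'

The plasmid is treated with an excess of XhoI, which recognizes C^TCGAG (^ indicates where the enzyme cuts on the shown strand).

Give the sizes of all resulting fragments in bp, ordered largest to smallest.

49, 32, 27 bp

XhoI sites (CTCGAG) start at positions 36, 68, 95.
XhoI cuts after the first base of each site, so after positions 36, 68, 95.
Circular molecule, 3 cuts → 3 fragments:
  37–68 → 32 bp
  69–95 → 27 bp
  96–108 then 1–36 → 13 + 36 = 49 bp
Sorted largest to smallest: 49, 32, 27 bp.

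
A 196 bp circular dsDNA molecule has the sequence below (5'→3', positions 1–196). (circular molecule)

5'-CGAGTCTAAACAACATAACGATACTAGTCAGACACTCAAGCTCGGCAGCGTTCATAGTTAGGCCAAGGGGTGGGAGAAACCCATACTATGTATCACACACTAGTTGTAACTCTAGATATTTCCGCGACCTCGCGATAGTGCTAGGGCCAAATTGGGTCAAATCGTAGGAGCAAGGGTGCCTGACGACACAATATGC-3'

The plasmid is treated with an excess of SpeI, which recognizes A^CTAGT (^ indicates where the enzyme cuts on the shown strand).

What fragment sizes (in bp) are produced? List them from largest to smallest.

SpeI sites (ACTAGT) start at positions 23, 99.
SpeI cuts after the first base of each site, so after positions 23, 99.
Circular molecule, 2 cuts → 2 fragments:
  24–99 → 76 bp
  100–196 then 1–23 → 97 + 23 = 120 bp
Sorted largest to smallest: 120, 76 bp.

120, 76 bp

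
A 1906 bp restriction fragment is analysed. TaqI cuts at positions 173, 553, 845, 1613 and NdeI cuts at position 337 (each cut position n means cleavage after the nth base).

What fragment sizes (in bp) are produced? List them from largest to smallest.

Combined cut positions (sorted): 173, 337, 553, 845, 1613.
Linear molecule, 5 cuts → 6 fragments:
  173 − 0 = 173 bp
  337 − 173 = 164 bp
  553 − 337 = 216 bp
  845 − 553 = 292 bp
  1613 − 845 = 768 bp
  1906 − 1613 = 293 bp
Sorted largest to smallest: 768, 293, 292, 216, 173, 164 bp.

768, 293, 292, 216, 173, 164 bp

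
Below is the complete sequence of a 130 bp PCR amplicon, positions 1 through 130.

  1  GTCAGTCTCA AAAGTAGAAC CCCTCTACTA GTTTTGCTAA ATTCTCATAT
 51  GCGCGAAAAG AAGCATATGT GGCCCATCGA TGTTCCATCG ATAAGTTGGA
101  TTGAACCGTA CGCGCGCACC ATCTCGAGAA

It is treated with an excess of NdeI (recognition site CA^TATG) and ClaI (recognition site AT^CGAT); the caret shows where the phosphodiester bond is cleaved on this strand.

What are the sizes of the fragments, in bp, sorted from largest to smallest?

NdeI sites (CATATG) start at positions 46, 64.
NdeI cuts after base 2 of each site, so after positions 47, 65.
ClaI sites (ATCGAT) start at positions 76, 87.
ClaI cuts after base 2 of each site, so after positions 77, 88.
Combined cut positions: 47, 65, 77, 88.
Linear molecule, 4 cuts → 5 fragments:
  1–47 → 47 bp
  48–65 → 18 bp
  66–77 → 12 bp
  78–88 → 11 bp
  89–130 → 42 bp
Sorted largest to smallest: 47, 42, 18, 12, 11 bp.

47, 42, 18, 12, 11 bp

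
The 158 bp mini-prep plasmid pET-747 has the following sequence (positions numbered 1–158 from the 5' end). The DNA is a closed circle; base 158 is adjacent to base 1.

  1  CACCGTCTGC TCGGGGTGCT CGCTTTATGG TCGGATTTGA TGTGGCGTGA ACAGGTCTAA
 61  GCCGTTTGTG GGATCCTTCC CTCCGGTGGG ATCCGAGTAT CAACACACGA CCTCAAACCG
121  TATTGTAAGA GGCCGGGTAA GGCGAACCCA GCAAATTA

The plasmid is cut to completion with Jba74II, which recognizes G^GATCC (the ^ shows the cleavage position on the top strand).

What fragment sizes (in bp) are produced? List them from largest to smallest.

Jba74II sites (GGATCC) start at positions 71, 89.
Jba74II cuts after the first base of each site, so after positions 71, 89.
Circular molecule, 2 cuts → 2 fragments:
  72–89 → 18 bp
  90–158 then 1–71 → 69 + 71 = 140 bp
Sorted largest to smallest: 140, 18 bp.

140, 18 bp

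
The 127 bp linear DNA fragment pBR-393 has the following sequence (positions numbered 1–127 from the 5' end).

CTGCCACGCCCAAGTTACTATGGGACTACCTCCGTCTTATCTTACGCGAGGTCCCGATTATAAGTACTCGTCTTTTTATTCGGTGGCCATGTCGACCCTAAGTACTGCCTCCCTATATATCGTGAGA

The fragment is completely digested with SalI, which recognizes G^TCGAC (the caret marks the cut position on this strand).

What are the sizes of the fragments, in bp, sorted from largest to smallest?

The SalI site (GTCGAC) starts at position 91.
SalI cuts after the first base of each site, so after position 91.
Linear molecule, 1 cut → 2 fragments:
  1–91 → 91 bp
  92–127 → 36 bp
Sorted largest to smallest: 91, 36 bp.

91, 36 bp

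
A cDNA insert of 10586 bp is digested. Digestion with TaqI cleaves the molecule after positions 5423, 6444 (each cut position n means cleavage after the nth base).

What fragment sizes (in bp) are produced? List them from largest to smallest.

Linear molecule, 2 cuts → 3 fragments:
  5423 − 0 = 5423 bp
  6444 − 5423 = 1021 bp
  10586 − 6444 = 4142 bp
Sorted largest to smallest: 5423, 4142, 1021 bp.

5423, 4142, 1021 bp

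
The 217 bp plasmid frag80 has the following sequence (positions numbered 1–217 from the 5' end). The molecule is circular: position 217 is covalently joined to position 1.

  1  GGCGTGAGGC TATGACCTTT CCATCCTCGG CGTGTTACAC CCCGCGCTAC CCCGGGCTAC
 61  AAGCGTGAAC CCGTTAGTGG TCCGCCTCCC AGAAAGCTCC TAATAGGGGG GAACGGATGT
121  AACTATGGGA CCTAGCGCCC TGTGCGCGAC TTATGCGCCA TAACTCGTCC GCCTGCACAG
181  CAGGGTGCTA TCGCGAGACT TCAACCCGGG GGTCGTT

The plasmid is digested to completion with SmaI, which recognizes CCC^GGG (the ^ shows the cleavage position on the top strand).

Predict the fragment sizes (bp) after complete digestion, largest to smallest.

SmaI sites (CCCGGG) start at positions 51, 205.
SmaI cuts after base 3 of each site, so after positions 53, 207.
Circular molecule, 2 cuts → 2 fragments:
  54–207 → 154 bp
  208–217 then 1–53 → 10 + 53 = 63 bp
Sorted largest to smallest: 154, 63 bp.

154, 63 bp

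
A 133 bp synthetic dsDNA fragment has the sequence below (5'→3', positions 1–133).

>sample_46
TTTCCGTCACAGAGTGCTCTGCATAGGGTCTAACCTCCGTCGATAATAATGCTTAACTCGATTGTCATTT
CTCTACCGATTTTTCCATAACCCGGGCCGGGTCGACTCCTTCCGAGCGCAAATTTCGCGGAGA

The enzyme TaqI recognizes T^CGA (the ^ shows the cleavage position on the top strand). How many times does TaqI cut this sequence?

TCGA occurs starting at positions 40, 58, 102.
TaqI cuts at 3 sites.

3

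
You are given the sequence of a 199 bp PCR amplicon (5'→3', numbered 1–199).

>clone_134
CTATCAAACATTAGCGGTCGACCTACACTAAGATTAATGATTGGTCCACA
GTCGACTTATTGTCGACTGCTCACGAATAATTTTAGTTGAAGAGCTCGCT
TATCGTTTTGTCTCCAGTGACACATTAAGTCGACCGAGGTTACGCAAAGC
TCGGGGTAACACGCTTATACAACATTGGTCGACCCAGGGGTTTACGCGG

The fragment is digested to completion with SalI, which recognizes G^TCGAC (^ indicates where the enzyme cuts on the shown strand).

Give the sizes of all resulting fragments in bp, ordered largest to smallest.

67, 49, 34, 21, 17, 11 bp

SalI sites (GTCGAC) start at positions 17, 51, 62, 129, 178.
SalI cuts after the first base of each site, so after positions 17, 51, 62, 129, 178.
Linear molecule, 5 cuts → 6 fragments:
  1–17 → 17 bp
  18–51 → 34 bp
  52–62 → 11 bp
  63–129 → 67 bp
  130–178 → 49 bp
  179–199 → 21 bp
Sorted largest to smallest: 67, 49, 34, 21, 17, 11 bp.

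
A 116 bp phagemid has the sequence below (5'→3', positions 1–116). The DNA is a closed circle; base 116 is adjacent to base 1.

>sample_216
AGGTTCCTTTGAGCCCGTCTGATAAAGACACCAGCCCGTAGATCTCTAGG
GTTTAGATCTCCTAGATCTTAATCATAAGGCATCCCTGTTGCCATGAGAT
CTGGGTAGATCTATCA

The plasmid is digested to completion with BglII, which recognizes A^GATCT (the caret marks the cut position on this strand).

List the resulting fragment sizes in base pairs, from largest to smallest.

BglII sites (AGATCT) start at positions 40, 55, 64, 97, 107.
BglII cuts after the first base of each site, so after positions 40, 55, 64, 97, 107.
Circular molecule, 5 cuts → 5 fragments:
  41–55 → 15 bp
  56–64 → 9 bp
  65–97 → 33 bp
  98–107 → 10 bp
  108–116 then 1–40 → 9 + 40 = 49 bp
Sorted largest to smallest: 49, 33, 15, 10, 9 bp.

49, 33, 15, 10, 9 bp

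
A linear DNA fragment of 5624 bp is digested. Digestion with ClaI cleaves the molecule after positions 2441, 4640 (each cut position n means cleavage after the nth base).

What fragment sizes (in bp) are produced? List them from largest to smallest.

2441, 2199, 984 bp

Linear molecule, 2 cuts → 3 fragments:
  2441 − 0 = 2441 bp
  4640 − 2441 = 2199 bp
  5624 − 4640 = 984 bp
Sorted largest to smallest: 2441, 2199, 984 bp.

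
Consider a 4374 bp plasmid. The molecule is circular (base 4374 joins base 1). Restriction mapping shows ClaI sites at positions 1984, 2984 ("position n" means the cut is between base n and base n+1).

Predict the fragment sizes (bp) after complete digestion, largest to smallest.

Circular molecule, 2 cuts → 2 fragments:
  2984 − 1984 = 1000 bp
  wrap: 4374 − 2984 + 1984 = 3374 bp
Sorted largest to smallest: 3374, 1000 bp.

3374, 1000 bp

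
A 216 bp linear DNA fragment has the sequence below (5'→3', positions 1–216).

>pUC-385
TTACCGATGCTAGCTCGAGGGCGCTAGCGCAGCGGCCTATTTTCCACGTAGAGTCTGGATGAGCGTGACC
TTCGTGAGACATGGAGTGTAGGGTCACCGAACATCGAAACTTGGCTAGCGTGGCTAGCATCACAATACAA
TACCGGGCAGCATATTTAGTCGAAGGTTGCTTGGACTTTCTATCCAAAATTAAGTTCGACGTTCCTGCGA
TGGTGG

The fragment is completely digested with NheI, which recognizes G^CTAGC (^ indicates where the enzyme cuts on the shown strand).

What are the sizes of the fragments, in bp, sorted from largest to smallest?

NheI sites (GCTAGC) start at positions 9, 23, 114, 123.
NheI cuts after the first base of each site, so after positions 9, 23, 114, 123.
Linear molecule, 4 cuts → 5 fragments:
  1–9 → 9 bp
  10–23 → 14 bp
  24–114 → 91 bp
  115–123 → 9 bp
  124–216 → 93 bp
Sorted largest to smallest: 93, 91, 14, 9, 9 bp.

93, 91, 14, 9, 9 bp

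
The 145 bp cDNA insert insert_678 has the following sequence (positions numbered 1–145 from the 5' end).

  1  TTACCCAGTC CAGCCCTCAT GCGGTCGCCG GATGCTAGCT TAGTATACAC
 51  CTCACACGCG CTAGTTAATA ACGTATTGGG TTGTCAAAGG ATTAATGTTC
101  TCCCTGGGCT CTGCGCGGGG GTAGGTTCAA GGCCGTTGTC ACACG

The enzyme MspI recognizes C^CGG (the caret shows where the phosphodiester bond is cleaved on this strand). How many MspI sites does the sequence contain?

1

CCGG occurs starting at position 28.
MspI cuts at 1 site.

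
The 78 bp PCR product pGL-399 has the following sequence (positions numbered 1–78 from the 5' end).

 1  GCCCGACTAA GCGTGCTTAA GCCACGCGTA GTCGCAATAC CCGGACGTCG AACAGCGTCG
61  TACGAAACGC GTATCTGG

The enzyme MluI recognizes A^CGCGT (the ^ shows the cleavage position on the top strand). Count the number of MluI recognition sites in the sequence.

ACGCGT occurs starting at positions 24, 67.
MluI cuts at 2 sites.

2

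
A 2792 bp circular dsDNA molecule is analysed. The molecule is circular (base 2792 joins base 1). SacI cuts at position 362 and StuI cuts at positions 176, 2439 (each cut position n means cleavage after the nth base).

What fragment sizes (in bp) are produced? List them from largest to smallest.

2077, 529, 186 bp

Combined cut positions (sorted): 176, 362, 2439.
Circular molecule, 3 cuts → 3 fragments:
  362 − 176 = 186 bp
  2439 − 362 = 2077 bp
  wrap: 2792 − 2439 + 176 = 529 bp
Sorted largest to smallest: 2077, 529, 186 bp.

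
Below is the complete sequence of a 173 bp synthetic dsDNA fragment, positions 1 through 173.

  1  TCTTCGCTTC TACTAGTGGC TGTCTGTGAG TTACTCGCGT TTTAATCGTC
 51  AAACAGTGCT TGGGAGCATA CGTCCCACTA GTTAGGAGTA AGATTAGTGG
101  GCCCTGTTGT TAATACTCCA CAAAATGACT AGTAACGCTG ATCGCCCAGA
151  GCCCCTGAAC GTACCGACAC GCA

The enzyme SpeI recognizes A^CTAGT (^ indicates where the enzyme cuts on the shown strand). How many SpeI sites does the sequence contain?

3

ACTAGT occurs starting at positions 12, 77, 128.
SpeI cuts at 3 sites.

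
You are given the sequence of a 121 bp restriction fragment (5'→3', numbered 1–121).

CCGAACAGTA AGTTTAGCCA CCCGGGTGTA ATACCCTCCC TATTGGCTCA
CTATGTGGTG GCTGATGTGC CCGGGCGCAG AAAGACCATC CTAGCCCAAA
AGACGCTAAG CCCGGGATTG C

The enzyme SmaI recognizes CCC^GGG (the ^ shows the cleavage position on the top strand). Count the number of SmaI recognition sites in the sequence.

3

CCCGGG occurs starting at positions 21, 70, 111.
SmaI cuts at 3 sites.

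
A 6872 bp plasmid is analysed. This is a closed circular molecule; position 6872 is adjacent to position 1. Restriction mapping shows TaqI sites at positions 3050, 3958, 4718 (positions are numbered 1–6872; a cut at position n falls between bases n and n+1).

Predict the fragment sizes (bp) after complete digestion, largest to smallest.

5204, 908, 760 bp

Circular molecule, 3 cuts → 3 fragments:
  3958 − 3050 = 908 bp
  4718 − 3958 = 760 bp
  wrap: 6872 − 4718 + 3050 = 5204 bp
Sorted largest to smallest: 5204, 908, 760 bp.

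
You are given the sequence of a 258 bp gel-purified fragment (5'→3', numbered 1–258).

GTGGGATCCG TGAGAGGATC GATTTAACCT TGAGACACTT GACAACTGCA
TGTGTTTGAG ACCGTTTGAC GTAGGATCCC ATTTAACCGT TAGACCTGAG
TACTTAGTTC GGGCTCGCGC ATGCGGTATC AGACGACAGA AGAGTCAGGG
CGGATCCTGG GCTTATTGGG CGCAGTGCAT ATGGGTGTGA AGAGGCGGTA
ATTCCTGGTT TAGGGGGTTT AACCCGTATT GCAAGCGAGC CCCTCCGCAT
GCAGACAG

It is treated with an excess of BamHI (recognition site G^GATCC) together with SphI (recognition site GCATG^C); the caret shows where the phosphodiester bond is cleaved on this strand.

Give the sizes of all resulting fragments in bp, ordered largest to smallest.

BamHI sites (GGATCC) start at positions 4, 74, 152.
BamHI cuts after the first base of each site, so after positions 4, 74, 152.
SphI sites (GCATGC) start at positions 119, 247.
SphI cuts after base 5 of each site (before the last base), so after positions 123, 251.
Combined cut positions: 4, 74, 123, 152, 251.
Linear molecule, 5 cuts → 6 fragments:
  1–4 → 4 bp
  5–74 → 70 bp
  75–123 → 49 bp
  124–152 → 29 bp
  153–251 → 99 bp
  252–258 → 7 bp
Sorted largest to smallest: 99, 70, 49, 29, 7, 4 bp.

99, 70, 49, 29, 7, 4 bp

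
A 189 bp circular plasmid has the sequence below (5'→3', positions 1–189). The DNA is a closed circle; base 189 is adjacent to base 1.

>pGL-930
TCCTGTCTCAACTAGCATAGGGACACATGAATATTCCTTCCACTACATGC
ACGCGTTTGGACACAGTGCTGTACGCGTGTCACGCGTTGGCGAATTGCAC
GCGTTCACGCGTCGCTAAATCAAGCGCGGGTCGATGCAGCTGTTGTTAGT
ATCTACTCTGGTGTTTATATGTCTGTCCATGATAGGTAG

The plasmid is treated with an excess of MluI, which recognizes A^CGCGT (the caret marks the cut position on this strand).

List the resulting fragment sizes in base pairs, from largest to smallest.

133, 22, 17, 9, 8 bp

MluI sites (ACGCGT) start at positions 51, 73, 82, 99, 107.
MluI cuts after the first base of each site, so after positions 51, 73, 82, 99, 107.
Circular molecule, 5 cuts → 5 fragments:
  52–73 → 22 bp
  74–82 → 9 bp
  83–99 → 17 bp
  100–107 → 8 bp
  108–189 then 1–51 → 82 + 51 = 133 bp
Sorted largest to smallest: 133, 22, 17, 9, 8 bp.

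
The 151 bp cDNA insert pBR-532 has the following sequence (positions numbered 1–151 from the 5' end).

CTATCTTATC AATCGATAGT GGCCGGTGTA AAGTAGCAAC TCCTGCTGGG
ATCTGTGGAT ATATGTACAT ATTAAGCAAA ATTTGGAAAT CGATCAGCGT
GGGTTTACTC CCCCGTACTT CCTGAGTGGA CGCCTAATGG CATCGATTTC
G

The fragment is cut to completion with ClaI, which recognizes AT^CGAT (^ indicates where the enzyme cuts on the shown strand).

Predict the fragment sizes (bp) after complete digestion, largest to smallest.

ClaI sites (ATCGAT) start at positions 12, 89, 142.
ClaI cuts after base 2 of each site, so after positions 13, 90, 143.
Linear molecule, 3 cuts → 4 fragments:
  1–13 → 13 bp
  14–90 → 77 bp
  91–143 → 53 bp
  144–151 → 8 bp
Sorted largest to smallest: 77, 53, 13, 8 bp.

77, 53, 13, 8 bp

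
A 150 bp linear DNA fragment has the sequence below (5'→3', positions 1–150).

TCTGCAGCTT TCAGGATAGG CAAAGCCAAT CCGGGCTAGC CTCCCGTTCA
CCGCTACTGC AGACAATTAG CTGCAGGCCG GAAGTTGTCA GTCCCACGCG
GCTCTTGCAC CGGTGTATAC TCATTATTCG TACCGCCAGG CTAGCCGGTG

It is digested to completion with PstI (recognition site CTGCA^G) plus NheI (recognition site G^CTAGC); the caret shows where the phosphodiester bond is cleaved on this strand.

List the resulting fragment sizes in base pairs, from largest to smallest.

65, 29, 26, 14, 10, 6 bp

PstI sites (CTGCAG) start at positions 2, 57, 71.
PstI cuts after base 5 of each site (before the last base), so after positions 6, 61, 75.
NheI sites (GCTAGC) start at positions 35, 140.
NheI cuts after the first base of each site, so after positions 35, 140.
Combined cut positions: 6, 35, 61, 75, 140.
Linear molecule, 5 cuts → 6 fragments:
  1–6 → 6 bp
  7–35 → 29 bp
  36–61 → 26 bp
  62–75 → 14 bp
  76–140 → 65 bp
  141–150 → 10 bp
Sorted largest to smallest: 65, 29, 26, 14, 10, 6 bp.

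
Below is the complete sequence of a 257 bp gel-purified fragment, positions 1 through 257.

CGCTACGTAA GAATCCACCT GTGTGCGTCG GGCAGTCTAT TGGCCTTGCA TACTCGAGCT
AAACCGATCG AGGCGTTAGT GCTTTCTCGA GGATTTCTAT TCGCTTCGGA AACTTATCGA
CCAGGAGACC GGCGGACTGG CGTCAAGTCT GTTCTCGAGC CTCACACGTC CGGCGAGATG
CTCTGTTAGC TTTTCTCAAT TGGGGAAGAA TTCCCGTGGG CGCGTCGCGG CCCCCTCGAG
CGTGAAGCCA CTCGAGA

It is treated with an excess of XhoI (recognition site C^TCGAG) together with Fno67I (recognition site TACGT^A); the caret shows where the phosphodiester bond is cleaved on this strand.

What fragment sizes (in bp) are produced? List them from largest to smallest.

81, 68, 45, 33, 16, 8, 6 bp

XhoI sites (CTCGAG) start at positions 53, 86, 154, 235, 251.
XhoI cuts after the first base of each site, so after positions 53, 86, 154, 235, 251.
The Fno67I site (TACGTA) starts at position 4.
Fno67I cuts after base 5 of each site (before the last base), so after position 8.
Combined cut positions: 8, 53, 86, 154, 235, 251.
Linear molecule, 6 cuts → 7 fragments:
  1–8 → 8 bp
  9–53 → 45 bp
  54–86 → 33 bp
  87–154 → 68 bp
  155–235 → 81 bp
  236–251 → 16 bp
  252–257 → 6 bp
Sorted largest to smallest: 81, 68, 45, 33, 16, 8, 6 bp.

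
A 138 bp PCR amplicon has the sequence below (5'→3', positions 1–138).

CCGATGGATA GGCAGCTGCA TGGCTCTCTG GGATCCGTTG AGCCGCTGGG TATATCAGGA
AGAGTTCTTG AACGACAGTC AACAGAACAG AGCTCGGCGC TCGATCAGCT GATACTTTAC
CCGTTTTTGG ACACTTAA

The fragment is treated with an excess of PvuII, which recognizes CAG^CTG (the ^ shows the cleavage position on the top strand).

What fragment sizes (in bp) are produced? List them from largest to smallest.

93, 30, 15 bp

PvuII sites (CAGCTG) start at positions 13, 106.
PvuII cuts after base 3 of each site, so after positions 15, 108.
Linear molecule, 2 cuts → 3 fragments:
  1–15 → 15 bp
  16–108 → 93 bp
  109–138 → 30 bp
Sorted largest to smallest: 93, 30, 15 bp.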